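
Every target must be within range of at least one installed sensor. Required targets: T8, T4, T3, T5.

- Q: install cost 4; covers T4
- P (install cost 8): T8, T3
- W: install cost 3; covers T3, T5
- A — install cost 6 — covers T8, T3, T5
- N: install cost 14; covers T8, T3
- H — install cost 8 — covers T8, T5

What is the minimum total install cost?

10

The greedy cost-per-new-target heuristic would pick W, Q, and A for 13, but a cheaper cover exists.
Choose Q and A: together they cover T8, T4, T3, T5 — every target.
Total install cost: 4 + 6 = 10.
No cover costs less than 10.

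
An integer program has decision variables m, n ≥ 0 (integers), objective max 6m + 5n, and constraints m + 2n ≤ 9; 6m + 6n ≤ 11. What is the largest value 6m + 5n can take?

6

(m,n)=(1,0) is feasible, giving 6.
(m,n)=(0,1) is feasible, giving 5.
(m,n)=(0,0) is feasible, giving 0.
The best lattice point is (1,0), giving 6.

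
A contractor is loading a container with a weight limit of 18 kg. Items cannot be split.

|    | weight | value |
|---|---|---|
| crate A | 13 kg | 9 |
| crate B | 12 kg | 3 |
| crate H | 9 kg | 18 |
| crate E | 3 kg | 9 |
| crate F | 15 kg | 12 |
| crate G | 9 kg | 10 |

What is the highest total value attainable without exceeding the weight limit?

28

Treat it as a binary knapsack problem.
Allowing fractional choices, the relaxed optimum would be about 33.7, but items are indivisible.
crate H + crate G: weight 9 + 9 = 18 ≤ 18, value 18 + 10 = 28.
crate E + crate F: weight 3 + 15 = 18 ≤ 18, value 9 + 12 = 21.
crate H + crate E: weight 9 + 3 = 12 ≤ 18, value 18 + 9 = 27.
Best is crate H and crate G with total value 28.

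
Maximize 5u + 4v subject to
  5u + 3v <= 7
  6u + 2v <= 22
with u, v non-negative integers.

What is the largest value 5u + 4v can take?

(u,v)=(0,2): 5·0+3·2=6≤7, 6·0+2·2=4≤22, objective 8.
(u,v)=(0,1): 5·0+3·1=3≤7, 6·0+2·1=2≤22, objective 4.
The best lattice point is (0,2), giving 8.

8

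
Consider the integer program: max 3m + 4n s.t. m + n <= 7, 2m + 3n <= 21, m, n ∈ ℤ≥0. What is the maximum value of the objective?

28

(m,n)=(0,7): 1·0+1·7=7≤7, 2·0+3·7=21≤21, objective 28.
(m,n)=(1,6): 1·1+1·6=7≤7, 2·1+3·6=20≤21, objective 27.
(m,n)=(0,6): 1·0+1·6=6≤7, 2·0+3·6=18≤21, objective 24.
No feasible integer point exceeds 28.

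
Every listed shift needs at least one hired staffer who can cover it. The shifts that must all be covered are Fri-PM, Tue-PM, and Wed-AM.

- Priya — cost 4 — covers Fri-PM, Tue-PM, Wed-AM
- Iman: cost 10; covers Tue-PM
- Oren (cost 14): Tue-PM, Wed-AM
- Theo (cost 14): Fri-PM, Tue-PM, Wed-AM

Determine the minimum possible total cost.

4

Priya alone covers Fri-PM, Tue-PM, Wed-AM — every shift.
Total cost: 4.
No cover costs less than 4.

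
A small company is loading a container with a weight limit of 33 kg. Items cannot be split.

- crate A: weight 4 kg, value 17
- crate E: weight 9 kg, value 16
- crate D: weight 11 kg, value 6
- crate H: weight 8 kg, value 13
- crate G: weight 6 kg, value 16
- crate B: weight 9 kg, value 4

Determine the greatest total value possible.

crate A + crate E + crate D + crate G: weight 4 + 9 + 11 + 6 = 30 ≤ 33, value 17 + 16 + 6 + 16 = 55.
crate A + crate E + crate H + crate G: weight 4 + 9 + 8 + 6 = 27 ≤ 33, value 17 + 16 + 13 + 16 = 62.
Best is crate A, crate E, crate H, and crate G with total value 62.

62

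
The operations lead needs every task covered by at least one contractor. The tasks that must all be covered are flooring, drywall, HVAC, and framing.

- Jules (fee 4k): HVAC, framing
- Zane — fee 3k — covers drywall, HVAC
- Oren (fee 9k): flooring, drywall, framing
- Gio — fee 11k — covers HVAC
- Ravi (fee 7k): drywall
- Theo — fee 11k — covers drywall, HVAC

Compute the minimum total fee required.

12

Choose Zane and Oren: together they cover flooring, drywall, HVAC, framing — every task.
Total fee: 3 + 9 = 12.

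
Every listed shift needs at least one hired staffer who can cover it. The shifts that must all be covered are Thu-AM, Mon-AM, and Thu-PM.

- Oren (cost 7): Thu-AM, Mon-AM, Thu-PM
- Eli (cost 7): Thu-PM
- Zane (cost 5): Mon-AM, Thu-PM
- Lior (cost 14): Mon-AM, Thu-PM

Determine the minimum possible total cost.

This is a weighted set-cover instance.
Oren alone covers Thu-AM, Mon-AM, Thu-PM — every shift.
Total cost: 7.
No cover costs less than 7.

7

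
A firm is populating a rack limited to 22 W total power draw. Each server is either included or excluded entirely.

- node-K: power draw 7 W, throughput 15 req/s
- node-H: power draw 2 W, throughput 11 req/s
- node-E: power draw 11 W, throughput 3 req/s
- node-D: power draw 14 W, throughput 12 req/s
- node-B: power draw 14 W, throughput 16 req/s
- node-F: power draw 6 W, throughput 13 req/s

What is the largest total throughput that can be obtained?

40

Take node-H, node-B, and node-F: power draw 2 + 14 + 6 = 22 ≤ 22, throughput 11 + 16 + 13 = 40.
No other feasible combination does better.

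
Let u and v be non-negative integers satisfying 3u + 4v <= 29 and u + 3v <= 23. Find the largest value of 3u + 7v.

(u,v)=(0,7) is feasible, giving 49.
(u,v)=(1,6) is feasible, giving 45.
The best lattice point is (0,7), giving 49.

49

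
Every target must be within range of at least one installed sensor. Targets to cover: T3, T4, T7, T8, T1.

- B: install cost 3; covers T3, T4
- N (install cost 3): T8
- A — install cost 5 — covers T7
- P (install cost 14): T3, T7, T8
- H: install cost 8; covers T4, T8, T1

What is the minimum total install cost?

16

The greedy cost-per-new-target heuristic would pick B, N, A, and H for 19, but a cheaper cover exists.
Choose B, A, and H: together they cover T3, T4, T7, T8, T1 — every target.
Total install cost: 3 + 5 + 8 = 16.
No cover costs less than 16.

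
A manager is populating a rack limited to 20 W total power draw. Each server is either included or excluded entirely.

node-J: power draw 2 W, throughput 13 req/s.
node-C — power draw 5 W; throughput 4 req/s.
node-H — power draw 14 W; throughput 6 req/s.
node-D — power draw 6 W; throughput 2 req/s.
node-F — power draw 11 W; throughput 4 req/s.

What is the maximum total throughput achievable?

21

Allowing fractional choices, the relaxed optimum would be about 22.6, but servers are indivisible.
node-J + node-C + node-D: power draw 2 + 5 + 6 = 13 ≤ 20, throughput 13 + 4 + 2 = 19.
node-J + node-C + node-F: power draw 2 + 5 + 11 = 18 ≤ 20, throughput 13 + 4 + 4 = 21.
node-J + node-H: power draw 2 + 14 = 16 ≤ 20, throughput 13 + 6 = 19.
Best is node-J, node-C, and node-F with total throughput 21.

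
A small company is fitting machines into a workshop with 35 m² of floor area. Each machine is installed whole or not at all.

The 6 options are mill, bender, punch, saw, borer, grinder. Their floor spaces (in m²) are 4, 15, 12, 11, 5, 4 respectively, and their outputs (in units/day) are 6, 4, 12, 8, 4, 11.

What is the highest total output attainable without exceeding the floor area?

punch + saw + borer + grinder: floor space 12 + 11 + 5 + 4 = 32 ≤ 35, output 12 + 8 + 4 + 11 = 35.
mill + punch + saw + grinder: floor space 4 + 12 + 11 + 4 = 31 ≤ 35, output 6 + 12 + 8 + 11 = 37.
Best is mill, punch, saw, and grinder with total output 37.

37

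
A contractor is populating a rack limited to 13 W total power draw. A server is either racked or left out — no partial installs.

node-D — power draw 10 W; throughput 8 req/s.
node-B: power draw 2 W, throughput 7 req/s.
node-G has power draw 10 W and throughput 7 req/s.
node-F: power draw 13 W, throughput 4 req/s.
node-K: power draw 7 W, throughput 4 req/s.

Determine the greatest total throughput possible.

15

This is a 0-1 knapsack instance.
Allowing fractional choices, the relaxed optimum would be about 15.7, but servers are indivisible.
node-D + node-B: power draw 10 + 2 = 12 ≤ 13, throughput 8 + 7 = 15.
node-B + node-G: power draw 2 + 10 = 12 ≤ 13, throughput 7 + 7 = 14.
node-B + node-K: power draw 2 + 7 = 9 ≤ 13, throughput 7 + 4 = 11.
Best is node-D and node-B with total throughput 15.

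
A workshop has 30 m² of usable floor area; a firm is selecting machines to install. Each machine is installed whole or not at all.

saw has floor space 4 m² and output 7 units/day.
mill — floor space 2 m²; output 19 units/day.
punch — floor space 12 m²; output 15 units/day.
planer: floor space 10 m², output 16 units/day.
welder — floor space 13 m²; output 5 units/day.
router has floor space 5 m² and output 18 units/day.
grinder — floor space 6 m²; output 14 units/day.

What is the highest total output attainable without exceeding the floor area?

74

Allowing fractional choices, the relaxed optimum would be about 77.8, but machines are indivisible.
saw + mill + planer + router + grinder: floor space 4 + 2 + 10 + 5 + 6 = 27 ≤ 30, output 7 + 19 + 16 + 18 + 14 = 74.
saw + mill + punch + router + grinder: floor space 4 + 2 + 12 + 5 + 6 = 29 ≤ 30, output 7 + 19 + 15 + 18 + 14 = 73.
Best is saw, mill, planer, router, and grinder with total output 74.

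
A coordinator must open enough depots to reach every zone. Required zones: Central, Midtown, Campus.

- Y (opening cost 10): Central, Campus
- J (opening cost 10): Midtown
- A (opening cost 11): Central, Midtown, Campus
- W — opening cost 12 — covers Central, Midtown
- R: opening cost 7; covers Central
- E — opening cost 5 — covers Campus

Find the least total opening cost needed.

11

This is a weighted set-cover instance.
A alone covers Central, Midtown, Campus — every zone.
Total opening cost: 11.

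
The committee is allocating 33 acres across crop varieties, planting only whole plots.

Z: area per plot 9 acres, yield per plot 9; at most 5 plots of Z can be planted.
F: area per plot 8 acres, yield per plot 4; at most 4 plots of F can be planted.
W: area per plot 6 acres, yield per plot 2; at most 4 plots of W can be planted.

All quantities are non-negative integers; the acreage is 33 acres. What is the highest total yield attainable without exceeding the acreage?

Z has the best ratio (9/9); taking only Z gives at most 3×9 = 27 (stopped by the area limit).
Mixing does better — 3×Z and 1×W: area 33 ≤ 33, yield 3·9 + 1·2 = 29.

29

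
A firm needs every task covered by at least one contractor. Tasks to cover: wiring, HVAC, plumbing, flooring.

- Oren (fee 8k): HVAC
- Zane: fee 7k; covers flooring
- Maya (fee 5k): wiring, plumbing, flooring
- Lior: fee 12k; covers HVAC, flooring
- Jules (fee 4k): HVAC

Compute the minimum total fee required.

9

Choose Maya and Jules: together they cover wiring, HVAC, plumbing, flooring — every task.
Total fee: 5 + 4 = 9.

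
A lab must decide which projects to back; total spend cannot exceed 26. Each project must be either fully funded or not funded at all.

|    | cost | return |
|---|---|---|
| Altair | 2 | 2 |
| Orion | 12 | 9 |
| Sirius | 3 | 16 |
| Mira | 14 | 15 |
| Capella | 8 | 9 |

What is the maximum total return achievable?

This is an integer program with binary decision variables.
Take Sirius, Mira, and Capella: cost 3 + 14 + 8 = 25 ≤ 26, return 16 + 15 + 9 = 40.
No other feasible combination does better.

40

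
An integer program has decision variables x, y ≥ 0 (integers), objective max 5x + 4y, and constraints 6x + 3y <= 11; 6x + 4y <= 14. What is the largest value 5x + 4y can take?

12

Relaxing integrality, the LP optimum is 14.00 at (x,y) = (0, 3.5), which is not an integer point.
(x,y)=(0,3): 6·0+3·3=9≤11, 6·0+4·3=12≤14, objective 12.
(x,y)=(0,2): 6·0+3·2=6≤11, 6·0+4·2=8≤14, objective 8.
No feasible integer point exceeds 12.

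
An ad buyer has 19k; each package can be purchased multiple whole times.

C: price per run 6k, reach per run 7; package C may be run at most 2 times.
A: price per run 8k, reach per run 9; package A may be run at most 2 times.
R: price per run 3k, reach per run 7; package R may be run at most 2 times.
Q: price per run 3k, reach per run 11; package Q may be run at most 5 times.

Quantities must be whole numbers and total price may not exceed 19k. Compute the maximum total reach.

This is a bounded integer knapsack.
Take 1×R and 5×Q: price 18 ≤ 19, reach 1·7 + 5·11 = 62.
Q has the best ratio (11/3) and is taken to its limit of 5; remaining capacity is filled optimally with the others.

62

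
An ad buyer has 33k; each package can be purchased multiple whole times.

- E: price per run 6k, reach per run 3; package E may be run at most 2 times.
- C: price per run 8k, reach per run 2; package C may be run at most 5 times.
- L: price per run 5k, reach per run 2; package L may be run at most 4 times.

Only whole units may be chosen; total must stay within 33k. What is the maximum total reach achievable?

This is a bounded integer knapsack.
Take 2×E and 4×L: price 32 ≤ 33, reach 2·3 + 4·2 = 14.
E has the best ratio (3/6) and is taken to its limit of 2; remaining capacity is filled optimally with the others.

14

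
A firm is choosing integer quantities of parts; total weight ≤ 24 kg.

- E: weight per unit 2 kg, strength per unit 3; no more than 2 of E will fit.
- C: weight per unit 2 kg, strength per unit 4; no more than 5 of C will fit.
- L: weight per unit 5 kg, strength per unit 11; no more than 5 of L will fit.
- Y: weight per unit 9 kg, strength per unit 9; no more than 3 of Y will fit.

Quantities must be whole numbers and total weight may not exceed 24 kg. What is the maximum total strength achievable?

Take 2×C and 4×L: weight 24 ≤ 24, strength 2·4 + 4·11 = 52.
No other integer combination yields more.

52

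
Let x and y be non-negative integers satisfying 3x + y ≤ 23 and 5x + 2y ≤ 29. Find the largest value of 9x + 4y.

57

The continuous relaxation peaks at (0, 14.5) with value 58.00; rounding to a feasible lattice point costs some objective.
(x,y)=(1,12) is feasible, giving 57.
(x,y)=(0,14) is feasible, giving 56.
(x,y)=(1,11) is feasible, giving 53.
The best lattice point is (1,12), giving 57.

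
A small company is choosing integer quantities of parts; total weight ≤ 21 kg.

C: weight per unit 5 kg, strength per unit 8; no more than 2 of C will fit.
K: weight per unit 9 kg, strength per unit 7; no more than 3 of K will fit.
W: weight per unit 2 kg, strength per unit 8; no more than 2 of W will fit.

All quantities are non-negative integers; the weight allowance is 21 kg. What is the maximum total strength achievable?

Take 2×C and 2×W: weight 14 ≤ 21, strength 2·8 + 2·8 = 32.
W has the best ratio (8/2) and is taken to its limit of 2; remaining capacity is filled optimally with the others.

32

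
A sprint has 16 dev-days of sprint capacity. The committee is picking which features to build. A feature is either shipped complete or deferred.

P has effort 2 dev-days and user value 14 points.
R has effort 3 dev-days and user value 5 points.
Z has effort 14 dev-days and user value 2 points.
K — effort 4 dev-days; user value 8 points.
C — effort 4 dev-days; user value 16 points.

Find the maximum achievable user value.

43

Allowing fractional choices, the relaxed optimum would be about 43.4, but features are indivisible.
P + R + C: effort 2 + 3 + 4 = 9 ≤ 16, user value 14 + 5 + 16 = 35.
P + K + C: effort 2 + 4 + 4 = 10 ≤ 16, user value 14 + 8 + 16 = 38.
P + R + K + C: effort 2 + 3 + 4 + 4 = 13 ≤ 16, user value 14 + 5 + 8 + 16 = 43.
Best is P, R, K, and C with total user value 43.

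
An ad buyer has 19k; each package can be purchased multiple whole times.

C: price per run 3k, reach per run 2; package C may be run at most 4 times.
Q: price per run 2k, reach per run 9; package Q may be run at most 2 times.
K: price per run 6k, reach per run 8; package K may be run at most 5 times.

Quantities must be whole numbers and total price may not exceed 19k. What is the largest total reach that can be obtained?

2×Q and 2×K: price 16 ≤ 19, reach 2·9 + 2·8 = 34.
1×C, 2×Q, and 2×K: price 19 ≤ 19, reach 1·2 + 2·9 + 2·8 = 36.
Best is 36.

36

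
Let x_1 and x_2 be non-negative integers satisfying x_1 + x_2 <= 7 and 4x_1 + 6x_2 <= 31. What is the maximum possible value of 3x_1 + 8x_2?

(x_1,x_2)=(0,5) is feasible, giving 40.
(x_1,x_2)=(1,4) is feasible, giving 35.
The best lattice point is (0,5), giving 40.

40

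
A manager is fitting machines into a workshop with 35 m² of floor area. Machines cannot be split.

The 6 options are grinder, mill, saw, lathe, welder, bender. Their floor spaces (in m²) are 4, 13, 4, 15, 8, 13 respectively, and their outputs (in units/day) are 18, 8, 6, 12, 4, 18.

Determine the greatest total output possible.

50

Allowing fractional choices, the relaxed optimum would be about 53.2, but machines are indivisible.
grinder + saw + welder + bender: floor space 4 + 4 + 8 + 13 = 29 ≤ 35, output 18 + 6 + 4 + 18 = 46.
grinder + mill + saw + bender: floor space 4 + 13 + 4 + 13 = 34 ≤ 35, output 18 + 8 + 6 + 18 = 50.
grinder + lathe + bender: floor space 4 + 15 + 13 = 32 ≤ 35, output 18 + 12 + 18 = 48.
Best is grinder, mill, saw, and bender with total output 50.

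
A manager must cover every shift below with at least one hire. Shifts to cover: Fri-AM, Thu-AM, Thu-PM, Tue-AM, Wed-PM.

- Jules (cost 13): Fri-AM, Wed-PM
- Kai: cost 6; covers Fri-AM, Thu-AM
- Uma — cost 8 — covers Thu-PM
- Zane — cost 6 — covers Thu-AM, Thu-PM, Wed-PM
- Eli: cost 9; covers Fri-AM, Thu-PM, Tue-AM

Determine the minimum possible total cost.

15

Choose Zane and Eli: together they cover Fri-AM, Thu-AM, Thu-PM, Tue-AM, Wed-PM — every shift.
Total cost: 6 + 9 = 15.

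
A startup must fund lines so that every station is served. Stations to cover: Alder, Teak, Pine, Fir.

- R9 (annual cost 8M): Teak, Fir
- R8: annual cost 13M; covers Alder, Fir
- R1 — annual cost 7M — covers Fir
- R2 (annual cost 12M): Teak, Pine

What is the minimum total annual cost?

The greedy cost-per-new-station heuristic would pick R9, R2, and R8 for 33, but a cheaper cover exists.
Choose R8 and R2: together they cover Alder, Teak, Pine, Fir — every station.
Total annual cost: 13 + 12 = 25.
No cover costs less than 25.

25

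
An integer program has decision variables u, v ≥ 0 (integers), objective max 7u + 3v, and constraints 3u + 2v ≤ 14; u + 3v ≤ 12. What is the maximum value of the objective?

31

(u,v)=(4,1): 3·4+2·1=14≤14, 1·4+3·1=7≤12, objective 31.
(u,v)=(4,0): 3·4+2·0=12≤14, 1·4+3·0=4≤12, objective 28.
(u,v)=(3,2): 3·3+2·2=13≤14, 1·3+3·2=9≤12, objective 27.
(u,v)=(3,1): 3·3+2·1=11≤14, 1·3+3·1=6≤12, objective 24.
Maximum is 31 at (u,v)=(4,1).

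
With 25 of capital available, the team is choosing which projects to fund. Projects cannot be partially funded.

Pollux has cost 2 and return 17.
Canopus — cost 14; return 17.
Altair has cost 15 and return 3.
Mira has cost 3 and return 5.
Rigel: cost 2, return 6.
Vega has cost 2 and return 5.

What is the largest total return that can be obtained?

50

Pollux + Canopus + Mira + Rigel + Vega: cost 2 + 14 + 3 + 2 + 2 = 23 ≤ 25, return 17 + 17 + 5 + 6 + 5 = 50.
Pollux + Canopus + Mira + Rigel: cost 2 + 14 + 3 + 2 = 21 ≤ 25, return 17 + 17 + 5 + 6 = 45.
Pollux + Canopus + Rigel + Vega: cost 2 + 14 + 2 + 2 = 20 ≤ 25, return 17 + 17 + 6 + 5 = 45.
Best is Pollux, Canopus, Mira, Rigel, and Vega with total return 50.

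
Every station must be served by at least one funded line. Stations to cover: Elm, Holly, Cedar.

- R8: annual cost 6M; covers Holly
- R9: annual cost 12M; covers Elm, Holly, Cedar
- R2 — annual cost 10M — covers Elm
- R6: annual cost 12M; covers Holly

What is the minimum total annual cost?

12

This is a weighted set-cover instance.
R9 alone covers Elm, Holly, Cedar — every station.
Total annual cost: 12.
No cover costs less than 12.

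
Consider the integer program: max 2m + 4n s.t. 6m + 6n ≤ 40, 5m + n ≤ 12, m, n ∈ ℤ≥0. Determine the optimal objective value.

(m,n)=(0,6) is feasible, giving 24.
(m,n)=(1,5) is feasible, giving 22.
Maximum is 24 at (m,n)=(0,6).

24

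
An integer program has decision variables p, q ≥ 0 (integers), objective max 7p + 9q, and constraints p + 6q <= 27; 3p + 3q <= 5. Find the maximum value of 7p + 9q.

Relaxing integrality, the LP optimum is 15.00 at (p,q) = (0, 1.67), which is not an integer point.
(p,q)=(0,1): 1·0+6·1=6≤27, 3·0+3·1=3≤5, objective 9.
(p,q)=(1,0): 1·1+6·0=1≤27, 3·1+3·0=3≤5, objective 7.
(p,q)=(0,0): 1·0+6·0=0≤27, 3·0+3·0=0≤5, objective 0.
No feasible integer point exceeds 9.

9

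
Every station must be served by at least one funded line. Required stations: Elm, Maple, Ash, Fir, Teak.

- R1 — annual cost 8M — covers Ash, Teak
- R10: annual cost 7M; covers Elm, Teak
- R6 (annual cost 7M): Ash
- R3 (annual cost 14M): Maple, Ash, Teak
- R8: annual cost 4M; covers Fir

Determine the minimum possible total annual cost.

This is an integer covering problem.
Choose R10, R3, and R8: together they cover Elm, Maple, Ash, Fir, Teak — every station.
Total annual cost: 7 + 14 + 4 = 25.

25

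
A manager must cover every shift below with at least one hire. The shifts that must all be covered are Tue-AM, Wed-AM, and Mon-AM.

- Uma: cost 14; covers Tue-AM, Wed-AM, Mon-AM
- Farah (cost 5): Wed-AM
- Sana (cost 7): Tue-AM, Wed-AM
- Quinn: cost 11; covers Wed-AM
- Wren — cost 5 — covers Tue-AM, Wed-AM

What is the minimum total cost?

14

This is an integer covering problem.
The greedy cost-per-new-shift heuristic would pick Wren and Uma for 19, but a cheaper cover exists.
Uma alone covers Tue-AM, Wed-AM, Mon-AM — every shift.
Total cost: 14.
No cover costs less than 14.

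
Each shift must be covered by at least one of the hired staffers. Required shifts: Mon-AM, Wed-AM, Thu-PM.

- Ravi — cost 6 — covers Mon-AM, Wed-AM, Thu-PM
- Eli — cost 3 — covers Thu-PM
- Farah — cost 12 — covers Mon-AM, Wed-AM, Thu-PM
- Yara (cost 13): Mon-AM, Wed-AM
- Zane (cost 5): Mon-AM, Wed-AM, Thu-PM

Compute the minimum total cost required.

5

Zane alone covers Mon-AM, Wed-AM, Thu-PM — every shift.
Total cost: 5.
No cover costs less than 5.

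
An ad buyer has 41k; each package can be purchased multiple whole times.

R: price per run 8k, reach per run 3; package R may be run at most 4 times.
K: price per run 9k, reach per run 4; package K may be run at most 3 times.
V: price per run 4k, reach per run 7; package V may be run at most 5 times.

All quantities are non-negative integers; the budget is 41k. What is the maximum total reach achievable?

2×K and 5×V: price 38 ≤ 41, reach 2·4 + 5·7 = 43.
1×R, 1×K, and 5×V: price 37 ≤ 41, reach 1·3 + 1·4 + 5·7 = 42.
Best is 43.

43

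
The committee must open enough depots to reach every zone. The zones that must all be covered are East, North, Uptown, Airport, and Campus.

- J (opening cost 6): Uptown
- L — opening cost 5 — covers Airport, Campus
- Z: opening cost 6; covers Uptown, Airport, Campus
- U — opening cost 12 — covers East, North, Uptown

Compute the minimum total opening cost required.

17

The greedy cost-per-new-zone heuristic would pick Z and U for 18, but a cheaper cover exists.
Choose L and U: together they cover East, North, Uptown, Airport, Campus — every zone.
Total opening cost: 5 + 12 = 17.
No cover costs less than 17.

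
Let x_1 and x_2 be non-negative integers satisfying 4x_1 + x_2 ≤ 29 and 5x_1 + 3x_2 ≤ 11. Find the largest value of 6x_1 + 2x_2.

12

(x_1,x_2)=(2,0) is feasible, giving 12.
(x_1,x_2)=(1,1) is feasible, giving 8.
(x_1,x_2)=(1,0) is feasible, giving 6.
No feasible integer point exceeds 12.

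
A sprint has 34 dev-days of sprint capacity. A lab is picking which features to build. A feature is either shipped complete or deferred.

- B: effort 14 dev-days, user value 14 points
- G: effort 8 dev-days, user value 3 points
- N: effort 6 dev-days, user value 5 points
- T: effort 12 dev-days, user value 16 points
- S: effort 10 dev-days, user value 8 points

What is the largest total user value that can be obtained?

35

B + G + T: effort 14 + 8 + 12 = 34 ≤ 34, user value 14 + 3 + 16 = 33.
B + N + T: effort 14 + 6 + 12 = 32 ≤ 34, user value 14 + 5 + 16 = 35.
Best is B, N, and T with total user value 35.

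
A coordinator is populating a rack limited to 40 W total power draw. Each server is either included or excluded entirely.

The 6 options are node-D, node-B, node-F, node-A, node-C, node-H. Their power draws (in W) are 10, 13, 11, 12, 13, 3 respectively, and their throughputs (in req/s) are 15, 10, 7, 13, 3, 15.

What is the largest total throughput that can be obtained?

53

Treat it as a binary knapsack problem.
Allowing fractional choices, the relaxed optimum would be about 54.3, but servers are indivisible.
node-D + node-B + node-A + node-H: power draw 10 + 13 + 12 + 3 = 38 ≤ 40, throughput 15 + 10 + 13 + 15 = 53.
node-D + node-F + node-A + node-H: power draw 10 + 11 + 12 + 3 = 36 ≤ 40, throughput 15 + 7 + 13 + 15 = 50.
node-D + node-B + node-F + node-H: power draw 10 + 13 + 11 + 3 = 37 ≤ 40, throughput 15 + 10 + 7 + 15 = 47.
Best is node-D, node-B, node-A, and node-H with total throughput 53.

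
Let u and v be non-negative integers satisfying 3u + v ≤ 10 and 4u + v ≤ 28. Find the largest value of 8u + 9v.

90

(u,v)=(0,10): 3·0+1·10=10≤10, 4·0+1·10=10≤28, objective 90.
(u,v)=(0,9): 3·0+1·9=9≤10, 4·0+1·9=9≤28, objective 81.
No feasible integer point exceeds 90.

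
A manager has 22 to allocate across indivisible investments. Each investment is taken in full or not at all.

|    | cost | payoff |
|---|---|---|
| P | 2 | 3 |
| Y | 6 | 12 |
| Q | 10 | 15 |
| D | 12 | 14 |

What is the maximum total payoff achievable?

30

Allowing fractional choices, the relaxed optimum would be about 34.7, but investments are indivisible.
P + Y + Q: cost 2 + 6 + 10 = 18 ≤ 22, payoff 3 + 12 + 15 = 30.
Q + D: cost 10 + 12 = 22 ≤ 22, payoff 15 + 14 = 29.
P + Y + D: cost 2 + 6 + 12 = 20 ≤ 22, payoff 3 + 12 + 14 = 29.
Best is P, Y, and Q with total payoff 30.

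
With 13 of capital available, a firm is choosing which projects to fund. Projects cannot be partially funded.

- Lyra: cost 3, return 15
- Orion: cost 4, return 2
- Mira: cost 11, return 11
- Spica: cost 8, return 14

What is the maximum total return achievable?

29

This is an integer program with binary decision variables.
Lyra + Orion: cost 3 + 4 = 7 ≤ 13, return 15 + 2 = 17.
Orion + Spica: cost 4 + 8 = 12 ≤ 13, return 2 + 14 = 16.
Lyra + Spica: cost 3 + 8 = 11 ≤ 13, return 15 + 14 = 29.
Best is Lyra and Spica with total return 29.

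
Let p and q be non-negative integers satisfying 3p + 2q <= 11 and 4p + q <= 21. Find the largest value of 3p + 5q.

Relaxing integrality, the LP optimum is 27.50 at (p,q) = (0, 5.5), which is not an integer point.
(p,q)=(0,5): 3·0+2·5=10≤11, 4·0+1·5=5≤21, objective 25.
(p,q)=(1,4): 3·1+2·4=11≤11, 4·1+1·4=8≤21, objective 23.
(p,q)=(0,4): 3·0+2·4=8≤11, 4·0+1·4=4≤21, objective 20.
Maximum is 25 at (p,q)=(0,5).

25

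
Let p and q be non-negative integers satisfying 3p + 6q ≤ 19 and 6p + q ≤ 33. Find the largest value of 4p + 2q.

20

Relaxing integrality, the LP optimum is 22.61 at (p,q) = (5.42, 0.455), which is not an integer point.
(p,q)=(5,0): 3·5+6·0=15≤19, 6·5+1·0=30≤33, objective 20.
(p,q)=(4,1): 3·4+6·1=18≤19, 6·4+1·1=25≤33, objective 18.
The best lattice point is (5,0), giving 20.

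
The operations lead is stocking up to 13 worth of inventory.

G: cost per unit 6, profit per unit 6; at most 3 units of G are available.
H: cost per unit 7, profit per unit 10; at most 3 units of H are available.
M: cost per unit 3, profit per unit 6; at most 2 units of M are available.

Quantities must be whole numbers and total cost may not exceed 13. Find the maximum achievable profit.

1×H and 2×M: cost 13 ≤ 13, profit 1·10 + 2·6 = 22.
1×G and 2×M: cost 12 ≤ 13, profit 1·6 + 2·6 = 18.
Best is 22.

22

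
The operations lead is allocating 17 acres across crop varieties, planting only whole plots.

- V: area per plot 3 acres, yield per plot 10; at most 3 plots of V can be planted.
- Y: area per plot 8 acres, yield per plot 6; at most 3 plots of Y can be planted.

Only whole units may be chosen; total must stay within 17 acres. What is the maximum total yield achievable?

36

This is a bounded integer knapsack.
V has the best ratio (10/3); taking only V gives at most 3×10 = 30 (stopped by the supply cap of 3).
Mixing does better — 3×V and 1×Y: area 17 ≤ 17, yield 3·10 + 1·6 = 36.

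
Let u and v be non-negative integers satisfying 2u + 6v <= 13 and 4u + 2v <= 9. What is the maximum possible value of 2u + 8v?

Relaxing integrality, the LP optimum is 17.33 at (u,v) = (0, 2.17), which is not an integer point.
(u,v)=(0,2): 2·0+6·2=12≤13, 4·0+2·2=4≤9, objective 16.
(u,v)=(1,1): 2·1+6·1=8≤13, 4·1+2·1=6≤9, objective 10.
(u,v)=(0,1): 2·0+6·1=6≤13, 4·0+2·1=2≤9, objective 8.
The best lattice point is (0,2), giving 16.

16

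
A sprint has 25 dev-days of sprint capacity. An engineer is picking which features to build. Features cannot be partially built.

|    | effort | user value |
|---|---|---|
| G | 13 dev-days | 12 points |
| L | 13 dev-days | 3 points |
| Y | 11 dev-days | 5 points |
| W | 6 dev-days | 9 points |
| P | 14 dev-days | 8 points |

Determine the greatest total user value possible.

21

This is a 0-1 knapsack instance.
Take G and W: effort 13 + 6 = 19 ≤ 25, user value 12 + 9 = 21.
No other feasible combination does better.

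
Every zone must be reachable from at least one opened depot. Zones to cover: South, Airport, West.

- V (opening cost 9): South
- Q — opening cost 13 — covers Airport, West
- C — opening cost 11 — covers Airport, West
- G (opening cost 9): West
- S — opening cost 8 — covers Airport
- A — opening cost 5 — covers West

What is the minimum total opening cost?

20

This is an integer covering problem.
The greedy cost-per-new-zone heuristic would pick A, S, and V for 22, but a cheaper cover exists.
Choose V and C: together they cover South, Airport, West — every zone.
Total opening cost: 9 + 11 = 20.
No cover costs less than 20.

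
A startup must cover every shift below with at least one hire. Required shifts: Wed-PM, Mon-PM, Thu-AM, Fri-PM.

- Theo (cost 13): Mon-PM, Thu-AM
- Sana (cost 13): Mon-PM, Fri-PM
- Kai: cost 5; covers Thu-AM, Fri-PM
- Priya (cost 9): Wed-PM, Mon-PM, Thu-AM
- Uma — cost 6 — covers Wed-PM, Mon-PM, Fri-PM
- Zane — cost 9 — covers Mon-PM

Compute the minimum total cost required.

11

Choose Kai and Uma: together they cover Wed-PM, Mon-PM, Thu-AM, Fri-PM — every shift.
Total cost: 5 + 6 = 11.
No cover costs less than 11.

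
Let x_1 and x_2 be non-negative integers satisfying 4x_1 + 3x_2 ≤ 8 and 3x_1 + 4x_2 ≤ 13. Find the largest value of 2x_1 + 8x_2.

(x_1,x_2)=(0,2) is feasible, giving 16.
(x_1,x_2)=(1,1) is feasible, giving 10.
(x_1,x_2)=(0,1) is feasible, giving 8.
No feasible integer point exceeds 16.

16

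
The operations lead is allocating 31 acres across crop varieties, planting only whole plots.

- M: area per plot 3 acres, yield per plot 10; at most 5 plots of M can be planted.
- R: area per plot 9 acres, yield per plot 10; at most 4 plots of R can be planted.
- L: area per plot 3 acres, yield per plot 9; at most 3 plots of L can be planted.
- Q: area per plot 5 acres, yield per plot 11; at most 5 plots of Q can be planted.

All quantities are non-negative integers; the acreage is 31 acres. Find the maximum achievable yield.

90

This is a bounded integer knapsack.
Take 5×M, 2×L, and 2×Q: area 31 ≤ 31, yield 5·10 + 2·9 + 2·11 = 90.
M has the best ratio (10/3) and is taken to its limit of 5; remaining capacity is filled optimally with the others.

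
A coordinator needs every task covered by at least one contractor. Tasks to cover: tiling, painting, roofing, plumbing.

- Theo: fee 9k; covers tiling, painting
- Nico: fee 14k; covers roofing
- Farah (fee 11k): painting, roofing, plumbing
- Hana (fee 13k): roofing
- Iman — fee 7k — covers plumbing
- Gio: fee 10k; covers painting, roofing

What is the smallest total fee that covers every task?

20

Choose Theo and Farah: together they cover tiling, painting, roofing, plumbing — every task.
Total fee: 9 + 11 = 20.
No cover costs less than 20.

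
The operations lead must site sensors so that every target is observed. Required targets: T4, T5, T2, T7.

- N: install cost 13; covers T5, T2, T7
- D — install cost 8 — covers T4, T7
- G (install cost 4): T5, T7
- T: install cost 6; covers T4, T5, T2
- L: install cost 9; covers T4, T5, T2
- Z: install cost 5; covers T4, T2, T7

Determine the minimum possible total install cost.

Choose G and Z: together they cover T4, T5, T2, T7 — every target.
Total install cost: 4 + 5 = 9.
No cover costs less than 9.

9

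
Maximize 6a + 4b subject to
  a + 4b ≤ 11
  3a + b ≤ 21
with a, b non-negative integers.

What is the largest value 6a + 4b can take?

42

(a,b)=(7,0) is feasible, giving 42.
(a,b)=(6,1) is feasible, giving 40.
(a,b)=(6,0) is feasible, giving 36.
(a,b)=(5,1) is feasible, giving 34.
The best lattice point is (7,0), giving 42.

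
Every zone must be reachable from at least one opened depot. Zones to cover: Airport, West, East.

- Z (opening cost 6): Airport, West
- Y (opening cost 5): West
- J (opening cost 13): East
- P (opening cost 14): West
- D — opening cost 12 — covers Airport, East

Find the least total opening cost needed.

This is an integer covering problem.
Choose Y and D: together they cover Airport, West, East — every zone.
Total opening cost: 5 + 12 = 17.

17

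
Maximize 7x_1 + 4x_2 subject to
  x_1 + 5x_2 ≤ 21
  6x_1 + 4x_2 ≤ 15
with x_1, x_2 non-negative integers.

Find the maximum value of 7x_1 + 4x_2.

(x_1,x_2)=(1,2) is feasible, giving 15.
(x_1,x_2)=(2,0) is feasible, giving 14.
(x_1,x_2)=(0,3) is feasible, giving 12.
Maximum is 15 at (x_1,x_2)=(1,2).

15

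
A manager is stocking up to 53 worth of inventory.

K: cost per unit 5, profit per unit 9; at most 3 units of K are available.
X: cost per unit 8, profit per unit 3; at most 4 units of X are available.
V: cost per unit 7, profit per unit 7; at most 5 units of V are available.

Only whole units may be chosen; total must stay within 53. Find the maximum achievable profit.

This is a bounded integer knapsack.
Take 3×K and 5×V: cost 50 ≤ 53, profit 3·9 + 5·7 = 62.
K has the best ratio (9/5) and is taken to its limit of 3; remaining capacity is filled optimally with the others.

62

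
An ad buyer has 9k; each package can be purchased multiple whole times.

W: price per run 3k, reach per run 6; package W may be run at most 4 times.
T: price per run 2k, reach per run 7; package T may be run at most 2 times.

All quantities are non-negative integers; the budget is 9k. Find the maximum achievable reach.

20

Take 1×W and 2×T: price 7 ≤ 9, reach 1·6 + 2·7 = 20.
T has the best ratio (7/2) and is taken to its limit of 2; remaining capacity is filled optimally with the others.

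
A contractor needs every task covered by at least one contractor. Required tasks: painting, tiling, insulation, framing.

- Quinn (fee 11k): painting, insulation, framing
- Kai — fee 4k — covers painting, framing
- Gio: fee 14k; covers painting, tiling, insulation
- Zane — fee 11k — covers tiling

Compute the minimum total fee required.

Choose Kai and Gio: together they cover painting, tiling, insulation, framing — every task.
Total fee: 4 + 14 = 18.
No cover costs less than 18.

18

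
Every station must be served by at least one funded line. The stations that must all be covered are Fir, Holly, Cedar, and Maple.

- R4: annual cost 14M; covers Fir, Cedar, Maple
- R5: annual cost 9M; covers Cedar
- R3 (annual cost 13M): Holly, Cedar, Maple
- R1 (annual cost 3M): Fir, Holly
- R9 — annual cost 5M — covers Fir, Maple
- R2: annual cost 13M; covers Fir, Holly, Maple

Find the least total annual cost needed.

16

Choose R3 and R1: together they cover Fir, Holly, Cedar, Maple — every station.
Total annual cost: 13 + 3 = 16.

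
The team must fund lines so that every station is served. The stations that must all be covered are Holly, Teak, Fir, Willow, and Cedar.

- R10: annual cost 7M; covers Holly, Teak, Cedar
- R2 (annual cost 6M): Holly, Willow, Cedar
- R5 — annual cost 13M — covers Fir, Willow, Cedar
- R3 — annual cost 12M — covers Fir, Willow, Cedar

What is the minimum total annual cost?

19

The greedy cost-per-new-station heuristic would pick R2, R10, and R3 for 25, but a cheaper cover exists.
Choose R10 and R3: together they cover Holly, Teak, Fir, Willow, Cedar — every station.
Total annual cost: 7 + 12 = 19.
No cover costs less than 19.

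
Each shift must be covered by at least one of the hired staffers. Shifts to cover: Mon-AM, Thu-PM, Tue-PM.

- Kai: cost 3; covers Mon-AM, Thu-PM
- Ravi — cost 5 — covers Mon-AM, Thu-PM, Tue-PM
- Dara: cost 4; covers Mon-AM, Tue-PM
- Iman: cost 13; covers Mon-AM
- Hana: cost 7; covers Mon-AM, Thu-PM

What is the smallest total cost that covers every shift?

The greedy cost-per-new-shift heuristic would pick Kai and Dara for 7, but a cheaper cover exists.
Ravi alone covers Mon-AM, Thu-PM, Tue-PM — every shift.
Total cost: 5.
No cover costs less than 5.

5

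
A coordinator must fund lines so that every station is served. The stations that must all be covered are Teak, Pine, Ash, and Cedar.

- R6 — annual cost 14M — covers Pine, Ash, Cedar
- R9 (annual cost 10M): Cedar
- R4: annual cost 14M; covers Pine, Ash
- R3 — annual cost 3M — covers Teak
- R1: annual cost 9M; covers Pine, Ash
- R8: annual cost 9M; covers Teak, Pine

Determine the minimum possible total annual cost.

The greedy cost-per-new-station heuristic would pick R3, R1, and R9 for 22, but a cheaper cover exists.
Choose R6 and R3: together they cover Teak, Pine, Ash, Cedar — every station.
Total annual cost: 14 + 3 = 17.
No cover costs less than 17.

17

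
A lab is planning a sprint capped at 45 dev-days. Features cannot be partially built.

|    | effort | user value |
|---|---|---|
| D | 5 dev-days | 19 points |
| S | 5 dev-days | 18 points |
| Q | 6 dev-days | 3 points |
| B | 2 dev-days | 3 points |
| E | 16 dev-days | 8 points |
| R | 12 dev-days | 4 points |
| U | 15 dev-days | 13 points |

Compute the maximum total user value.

61

This is a 0-1 knapsack instance.
Take D, S, B, E, and U: effort 5 + 5 + 2 + 16 + 15 = 43 ≤ 45, user value 19 + 18 + 3 + 8 + 13 = 61.
No other feasible combination does better.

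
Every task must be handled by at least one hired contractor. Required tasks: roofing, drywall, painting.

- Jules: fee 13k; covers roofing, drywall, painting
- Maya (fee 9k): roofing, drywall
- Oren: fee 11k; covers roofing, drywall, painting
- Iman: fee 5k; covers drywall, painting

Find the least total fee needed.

11

The greedy cost-per-new-task heuristic would pick Iman and Maya for 14, but a cheaper cover exists.
Oren alone covers roofing, drywall, painting — every task.
Total fee: 11.
No cover costs less than 11.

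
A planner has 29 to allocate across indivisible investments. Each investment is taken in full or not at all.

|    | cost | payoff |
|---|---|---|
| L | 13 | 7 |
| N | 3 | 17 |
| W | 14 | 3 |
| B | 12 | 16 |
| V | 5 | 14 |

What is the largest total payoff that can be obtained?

Allowing fractional choices, the relaxed optimum would be about 51.8, but investments are indivisible.
L + N + V: cost 13 + 3 + 5 = 21 ≤ 29, payoff 7 + 17 + 14 = 38.
N + B + V: cost 3 + 12 + 5 = 20 ≤ 29, payoff 17 + 16 + 14 = 47.
L + N + B: cost 13 + 3 + 12 = 28 ≤ 29, payoff 7 + 17 + 16 = 40.
Best is N, B, and V with total payoff 47.

47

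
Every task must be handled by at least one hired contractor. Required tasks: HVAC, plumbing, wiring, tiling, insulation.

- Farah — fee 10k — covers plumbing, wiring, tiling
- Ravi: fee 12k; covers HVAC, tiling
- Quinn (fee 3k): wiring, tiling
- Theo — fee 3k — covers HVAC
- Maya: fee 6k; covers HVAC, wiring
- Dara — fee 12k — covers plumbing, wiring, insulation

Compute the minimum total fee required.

This is a weighted set-cover instance.
Choose Quinn, Theo, and Dara: together they cover HVAC, plumbing, wiring, tiling, insulation — every task.
Total fee: 3 + 3 + 12 = 18.
No cover costs less than 18.

18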